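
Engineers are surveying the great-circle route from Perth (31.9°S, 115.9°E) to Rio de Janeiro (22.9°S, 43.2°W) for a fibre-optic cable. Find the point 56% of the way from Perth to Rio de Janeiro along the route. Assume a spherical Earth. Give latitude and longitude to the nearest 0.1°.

From cos δ = sin φ₁ sin φ₂ + cos φ₁ cos φ₂ cos Δλ, the central angle is δ ≈ 2.123 rad (121.7°).
Interpolate at f = 0.56 with slerp weights a = sin((1−f)δ)/sin δ ≈ 0.945, b = sin(fδ)/sin δ ≈ 1.090.
p = a·p₁ + b·p₂ ≈ (0.382, 0.034, -0.924); φ = arcsin(p_z) ≈ -67.46°, λ = atan2(p_y, p_x) ≈ 5.09°.

≈ 67.5°S, 5.1°E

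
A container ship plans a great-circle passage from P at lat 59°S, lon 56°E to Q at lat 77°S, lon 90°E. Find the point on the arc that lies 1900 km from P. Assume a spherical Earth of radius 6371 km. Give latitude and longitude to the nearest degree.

≈ lat 74°S, lon 78°E

From cos δ = sin φ₁ sin φ₂ + cos φ₁ cos φ₂ cos Δλ, the central angle is δ ≈ 0.373 rad (21.4°). The total great-circle distance is δ·R ≈ 0.373 × 6371 ≈ 2376 km, so the target fraction is f = 1900/2376 ≈ 0.800.
Interpolate at f ≈ 0.800 with slerp weights a = sin((1−f)δ)/sin δ ≈ 0.205, b = sin(fδ)/sin δ ≈ 0.806.
p = a·p₁ + b·p₂ ≈ (0.059, 0.269, -0.961); φ = arcsin(p_z) ≈ -74.02°, λ = atan2(p_y, p_x) ≈ 77.62°.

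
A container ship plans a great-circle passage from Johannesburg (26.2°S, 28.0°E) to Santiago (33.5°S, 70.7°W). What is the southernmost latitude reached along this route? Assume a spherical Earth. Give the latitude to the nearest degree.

The great circle lies in the plane with unit normal n̂ = (p₁ × p₂)/|p₁ × p₂|.
Here n̂_z ≈ -0.746; the vertex latitude is φ_max = arccos|n̂_z| ≈ 41.8°.

≈ 42°S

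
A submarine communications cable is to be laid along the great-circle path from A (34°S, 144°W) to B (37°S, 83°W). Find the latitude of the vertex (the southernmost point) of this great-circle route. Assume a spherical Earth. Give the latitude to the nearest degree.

≈ 40°S

The great circle lies in the plane with unit normal n̂ = (p₁ × p₂)/|p₁ × p₂|.
Here n̂_z ≈ +0.769; the vertex latitude is φ_max = arccos|n̂_z| ≈ 39.8°.
Check via Clairaut: cos φ_max = |cos φ₁| · sin C = cos(34.0°)·sin(112.0°) ≈ 0.769, again giving ≈ 39.8°.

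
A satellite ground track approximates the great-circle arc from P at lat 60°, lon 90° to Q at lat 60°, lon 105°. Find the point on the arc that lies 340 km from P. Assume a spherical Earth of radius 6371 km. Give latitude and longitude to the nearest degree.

Convert each endpoint to a unit vector on the sphere (x = cos φ cos λ, y = cos φ sin λ, z = sin φ).
The central angle between the endpoints is δ = arccos(p₁·p₂) ≈ 0.131 rad (7.5°). The total great-circle distance is δ·R ≈ 0.131 × 6371 ≈ 832 km, so the target fraction is f = 340/832 ≈ 0.409.
Interpolate at f ≈ 0.409 with slerp weights a = sin((1−f)δ)/sin δ ≈ 0.593, b = sin(fδ)/sin δ ≈ 0.410.
p = a·p₁ + b·p₂ ≈ (-0.053, 0.494, 0.868); φ = arcsin(p_z) ≈ 60.21°, λ = atan2(p_y, p_x) ≈ 96.12°.

≈ lat 60°, lon 96°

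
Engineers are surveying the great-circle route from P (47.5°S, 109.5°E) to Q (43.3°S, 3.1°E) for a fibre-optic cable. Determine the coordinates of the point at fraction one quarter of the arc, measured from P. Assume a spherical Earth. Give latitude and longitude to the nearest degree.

Convert each endpoint to a unit vector on the sphere (x = cos φ cos λ, y = cos φ sin λ, z = sin φ).
The central angle between the endpoints is δ = arccos(p₁·p₂) ≈ 1.195 rad (68.5°).
Interpolate at f = 1/4 with slerp weights a = sin((1−f)δ)/sin δ ≈ 0.840, b = sin(fδ)/sin δ ≈ 0.316.
p = a·p₁ + b·p₂ ≈ (0.041, 0.547, -0.836); φ = arcsin(p_z) ≈ -56.72°, λ = atan2(p_y, p_x) ≈ 85.76°.

≈ (57°S, 86°E)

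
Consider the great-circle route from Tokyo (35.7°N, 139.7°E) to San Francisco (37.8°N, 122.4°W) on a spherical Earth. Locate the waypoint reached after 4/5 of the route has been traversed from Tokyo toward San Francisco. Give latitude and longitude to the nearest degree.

≈ (45°N, 140°W)

Write both endpoints as unit vectors p₁, p₂ with components (cos φ cos λ, cos φ sin λ, sin φ).
The central angle between the endpoints is δ = arccos(p₁·p₂) ≈ 1.298 rad (74.4°).
Interpolate at f = 4/5 with slerp weights a = sin((1−f)δ)/sin δ ≈ 0.267, b = sin(fδ)/sin δ ≈ 0.895.
p = a·p₁ + b·p₂ ≈ (-0.544, -0.457, 0.704); φ = arcsin(p_z) ≈ 44.74°, λ = atan2(p_y, p_x) ≈ -139.97°.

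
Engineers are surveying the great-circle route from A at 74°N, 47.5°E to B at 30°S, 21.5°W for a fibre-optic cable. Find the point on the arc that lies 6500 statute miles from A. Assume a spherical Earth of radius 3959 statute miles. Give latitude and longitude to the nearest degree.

Convert each endpoint to a unit vector on the sphere (x = cos φ cos λ, y = cos φ sin λ, z = sin φ).
The central angle between the endpoints is δ = arccos(p₁·p₂) ≈ 1.977 rad (113.3°). The total great-circle distance is δ·R ≈ 1.977 × 3959 ≈ 7827 mi, so the target fraction is f = 6500/7827 ≈ 0.830.
Interpolate at f ≈ 0.830 with slerp weights a = sin((1−f)δ)/sin δ ≈ 0.358, b = sin(fδ)/sin δ ≈ 1.086.
p = a·p₁ + b·p₂ ≈ (0.942, -0.272, -0.199); φ = arcsin(p_z) ≈ -11.46°, λ = atan2(p_y, p_x) ≈ -16.11°.

≈ 11°S, 16°W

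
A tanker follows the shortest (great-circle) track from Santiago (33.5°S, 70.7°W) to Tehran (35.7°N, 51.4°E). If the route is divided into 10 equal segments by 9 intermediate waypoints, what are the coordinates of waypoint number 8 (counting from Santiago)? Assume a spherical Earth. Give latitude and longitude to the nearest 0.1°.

Convert each endpoint to a unit vector on the sphere (x = cos φ cos λ, y = cos φ sin λ, z = sin φ).
The central angle between the endpoints is δ = arccos(p₁·p₂) ≈ 2.321 rad (133.0°).
Interpolate at f = 8/10 with slerp weights a = sin((1−f)δ)/sin δ ≈ 0.612, b = sin(fδ)/sin δ ≈ 1.312.
p = a·p₁ + b·p₂ ≈ (0.833, 0.351, 0.428); φ = arcsin(p_z) ≈ 25.31°, λ = atan2(p_y, p_x) ≈ 22.82°.

≈ (25.3°N, 22.8°E)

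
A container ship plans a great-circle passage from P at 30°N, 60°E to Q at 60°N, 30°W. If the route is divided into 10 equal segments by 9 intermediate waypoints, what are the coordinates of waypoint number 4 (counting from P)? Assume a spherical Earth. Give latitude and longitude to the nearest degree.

From cos δ = sin φ₁ sin φ₂ + cos φ₁ cos φ₂ cos Δλ, the central angle is δ ≈ 1.123 rad (64.3°).
Interpolate at f = 4/10 with slerp weights a = sin((1−f)δ)/sin δ ≈ 0.692, b = sin(fδ)/sin δ ≈ 0.482.
p = a·p₁ + b·p₂ ≈ (0.508, 0.399, 0.763); φ = arcsin(p_z) ≈ 49.76°, λ = atan2(p_y, p_x) ≈ 38.11°.

≈ 50°N, 38°E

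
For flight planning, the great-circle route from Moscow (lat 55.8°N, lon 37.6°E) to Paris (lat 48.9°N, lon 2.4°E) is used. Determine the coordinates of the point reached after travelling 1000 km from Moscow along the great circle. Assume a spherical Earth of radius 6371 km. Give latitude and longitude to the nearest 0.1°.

≈ lat 54.3°N, lon 22.1°E

The haversine formula gives a central angle δ ≈ 0.389 rad (22.3°) between the endpoints. The total great-circle distance is δ·R ≈ 0.389 × 6371 ≈ 2480 km, so the target fraction is f = 1000/2480 ≈ 0.403.
Interpolate at f ≈ 0.403 with slerp weights a = sin((1−f)δ)/sin δ ≈ 0.607, b = sin(fδ)/sin δ ≈ 0.412.
p = a·p₁ + b·p₂ ≈ (0.541, 0.219, 0.812); φ = arcsin(p_z) ≈ 54.30°, λ = atan2(p_y, p_x) ≈ 22.08°.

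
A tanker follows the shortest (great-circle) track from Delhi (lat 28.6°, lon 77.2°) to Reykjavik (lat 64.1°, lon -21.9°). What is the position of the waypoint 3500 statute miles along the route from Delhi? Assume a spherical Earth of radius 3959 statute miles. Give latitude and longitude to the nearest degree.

Convert each endpoint to a unit vector on the sphere (x = cos φ cos λ, y = cos φ sin λ, z = sin φ).
The central angle between the endpoints is δ = arccos(p₁·p₂) ≈ 1.192 rad (68.3°). The total great-circle distance is δ·R ≈ 1.192 × 3959 ≈ 4718 mi, so the target fraction is f = 3500/4718 ≈ 0.742.
Interpolate at f ≈ 0.742 with slerp weights a = sin((1−f)δ)/sin δ ≈ 0.326, b = sin(fδ)/sin δ ≈ 0.832.
p = a·p₁ + b·p₂ ≈ (0.401, 0.144, 0.905); φ = arcsin(p_z) ≈ 64.80°, λ = atan2(p_y, p_x) ≈ 19.71°.

≈ lat 65°, lon 20°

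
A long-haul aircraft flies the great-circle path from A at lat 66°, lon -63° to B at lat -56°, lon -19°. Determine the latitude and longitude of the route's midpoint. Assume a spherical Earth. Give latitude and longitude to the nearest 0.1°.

The haversine formula gives a central angle δ ≈ 2.207 rad (126.4°) between the endpoints.
Interpolate at f = 1/2 with slerp weights a = sin((1−f)δ)/sin δ ≈ 1.109, b = sin(fδ)/sin δ ≈ 1.109.
p = a·p₁ + b·p₂ ≈ (0.791, -0.604, 0.094); φ = arcsin(p_z) ≈ 5.38°, λ = atan2(p_y, p_x) ≈ -37.35°.

≈ lat 5.4°, lon -37.4°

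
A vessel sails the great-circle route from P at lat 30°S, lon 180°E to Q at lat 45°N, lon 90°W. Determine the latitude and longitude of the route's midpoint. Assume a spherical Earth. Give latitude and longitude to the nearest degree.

≈ lat 10°N, lon 141°W

From cos δ = sin φ₁ sin φ₂ + cos φ₁ cos φ₂ cos Δλ, the central angle is δ ≈ 1.932 rad (110.7°).
Interpolate at f = 1/2 with slerp weights a = sin((1−f)δ)/sin δ ≈ 0.879, b = sin(fδ)/sin δ ≈ 0.879.
p = a·p₁ + b·p₂ ≈ (-0.762, -0.622, 0.182); φ = arcsin(p_z) ≈ 10.49°, λ = atan2(p_y, p_x) ≈ -140.77°.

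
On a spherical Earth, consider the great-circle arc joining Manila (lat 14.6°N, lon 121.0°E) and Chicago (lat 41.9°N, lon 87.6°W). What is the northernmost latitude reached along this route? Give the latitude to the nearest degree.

The great circle lies in the plane with unit normal n̂ = (p₁ × p₂)/|p₁ × p₂|.
Here n̂_z ≈ +0.389; the vertex latitude is φ_max = arccos|n̂_z| ≈ 67.1°.
Check via Clairaut: cos φ_max = |cos φ₁| · sin C = cos(14.6°)·sin(23.7°) ≈ 0.389, again giving ≈ 67.1°.

≈ 67°N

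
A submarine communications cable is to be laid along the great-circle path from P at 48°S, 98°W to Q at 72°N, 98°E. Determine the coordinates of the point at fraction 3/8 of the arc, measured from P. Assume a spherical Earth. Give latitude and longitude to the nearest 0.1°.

≈ 9.4°N, 107.9°W

Write both endpoints as unit vectors p₁, p₂ with components (cos φ cos λ, cos φ sin λ, sin φ).
The central angle between the endpoints is δ = arccos(p₁·p₂) ≈ 2.703 rad (154.9°).
Interpolate at f = 3/8 with slerp weights a = sin((1−f)δ)/sin δ ≈ 2.340, b = sin(fδ)/sin δ ≈ 2.001.
p = a·p₁ + b·p₂ ≈ (-0.304, -0.939, 0.164); φ = arcsin(p_z) ≈ 9.41°, λ = atan2(p_y, p_x) ≈ -107.95°.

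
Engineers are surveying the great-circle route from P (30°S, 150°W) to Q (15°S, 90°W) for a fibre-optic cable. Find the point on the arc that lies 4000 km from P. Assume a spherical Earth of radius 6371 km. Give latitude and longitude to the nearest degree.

Write both endpoints as unit vectors p₁, p₂ with components (cos φ cos λ, cos φ sin λ, sin φ).
The central angle between the endpoints is δ = arccos(p₁·p₂) ≈ 0.991 rad (56.8°). The total great-circle distance is δ·R ≈ 0.991 × 6371 ≈ 6315 km, so the target fraction is f = 4000/6315 ≈ 0.633.
Interpolate at f ≈ 0.633 with slerp weights a = sin((1−f)δ)/sin δ ≈ 0.425, b = sin(fδ)/sin δ ≈ 0.702.
p = a·p₁ + b·p₂ ≈ (-0.319, -0.862, -0.394); φ = arcsin(p_z) ≈ -23.21°, λ = atan2(p_y, p_x) ≈ -110.28°.

≈ (23°S, 110°W)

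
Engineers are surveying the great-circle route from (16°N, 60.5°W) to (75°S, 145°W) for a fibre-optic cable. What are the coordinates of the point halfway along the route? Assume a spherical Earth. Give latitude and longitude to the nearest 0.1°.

≈ (34.1°S, 75.1°W)

Convert each endpoint to a unit vector on the sphere (x = cos φ cos λ, y = cos φ sin λ, z = sin φ).
The central angle between the endpoints is δ = arccos(p₁·p₂) ≈ 1.816 rad (104.0°).
Interpolate at f = 1/2 with slerp weights a = sin((1−f)δ)/sin δ ≈ 0.812, b = sin(fδ)/sin δ ≈ 0.812.
p = a·p₁ + b·p₂ ≈ (0.212, -0.800, -0.561); φ = arcsin(p_z) ≈ -34.11°, λ = atan2(p_y, p_x) ≈ -75.14°.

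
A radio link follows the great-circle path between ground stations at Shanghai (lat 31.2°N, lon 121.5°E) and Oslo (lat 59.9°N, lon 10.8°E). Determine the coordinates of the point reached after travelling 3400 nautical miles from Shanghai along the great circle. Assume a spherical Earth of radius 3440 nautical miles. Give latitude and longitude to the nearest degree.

≈ lat 65°N, lon 44°E

The haversine formula gives a central angle δ ≈ 1.270 rad (72.8°) between the endpoints. The total great-circle distance is δ·R ≈ 1.270 × 3440 ≈ 4368 nmi, so the target fraction is f = 3400/4368 ≈ 0.778.
Interpolate at f ≈ 0.778 with slerp weights a = sin((1−f)δ)/sin δ ≈ 0.291, b = sin(fδ)/sin δ ≈ 0.874.
p = a·p₁ + b·p₂ ≈ (0.301, 0.294, 0.907); φ = arcsin(p_z) ≈ 65.11°, λ = atan2(p_y, p_x) ≈ 44.36°.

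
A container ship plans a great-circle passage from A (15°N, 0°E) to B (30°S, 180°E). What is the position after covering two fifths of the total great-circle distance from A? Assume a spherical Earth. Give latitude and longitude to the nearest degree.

Write both endpoints as unit vectors p₁, p₂ with components (cos φ cos λ, cos φ sin λ, sin φ).
The central angle between the endpoints is δ = arccos(p₁·p₂) ≈ 2.880 rad (165.0°).
Interpolate at f = 2/5 with slerp weights a = sin((1−f)δ)/sin δ ≈ 3.816, b = sin(fδ)/sin δ ≈ 3.530.
p = a·p₁ + b·p₂ ≈ (0.629, -0.000, -0.777); φ = arcsin(p_z) ≈ -51.00°, λ = atan2(p_y, p_x) ≈ -0.00°.

≈ (51°S, 0°E)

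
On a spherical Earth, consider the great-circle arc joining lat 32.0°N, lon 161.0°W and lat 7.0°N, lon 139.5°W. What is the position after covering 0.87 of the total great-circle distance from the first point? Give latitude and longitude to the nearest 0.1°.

From cos δ = sin φ₁ sin φ₂ + cos φ₁ cos φ₂ cos Δλ, the central angle is δ ≈ 0.559 rad (32.0°).
Interpolate at f = 0.87 with slerp weights a = sin((1−f)δ)/sin δ ≈ 0.137, b = sin(fδ)/sin δ ≈ 0.881.
p = a·p₁ + b·p₂ ≈ (-0.775, -0.606, 0.180); φ = arcsin(p_z) ≈ 10.37°, λ = atan2(p_y, p_x) ≈ -141.98°.

≈ lat 10.4°N, lon 142.0°W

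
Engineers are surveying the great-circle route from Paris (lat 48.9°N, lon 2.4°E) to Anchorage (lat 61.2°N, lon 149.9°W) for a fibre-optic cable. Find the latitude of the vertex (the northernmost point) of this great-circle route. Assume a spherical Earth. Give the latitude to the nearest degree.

≈ 81°N

The great circle lies in the plane with unit normal n̂ = (p₁ × p₂)/|p₁ × p₂|.
Here n̂_z ≈ -0.159; the vertex latitude is φ_max = arccos|n̂_z| ≈ 80.8°.
Check via Clairaut: cos φ_max = |cos φ₁| · sin C = cos(48.9°)·sin(14.0°) ≈ 0.159, again giving ≈ 80.8°.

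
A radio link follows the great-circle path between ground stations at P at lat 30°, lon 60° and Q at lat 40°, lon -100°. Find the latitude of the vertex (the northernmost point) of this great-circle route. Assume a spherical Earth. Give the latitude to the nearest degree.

The great circle lies in the plane with unit normal n̂ = (p₁ × p₂)/|p₁ × p₂|.
Here n̂_z ≈ -0.238; the vertex latitude is φ_max = arccos|n̂_z| ≈ 76.2°.
Check via Clairaut: cos φ_max = |cos φ₁| · sin C = cos(30.0°)·sin(16.0°) ≈ 0.238, again giving ≈ 76.2°.

≈ 76°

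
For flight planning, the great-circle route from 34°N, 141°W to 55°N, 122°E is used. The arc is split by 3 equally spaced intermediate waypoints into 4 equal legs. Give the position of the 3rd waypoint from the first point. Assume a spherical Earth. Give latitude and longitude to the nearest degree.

≈ 59°N, 152°E

From cos δ = sin φ₁ sin φ₂ + cos φ₁ cos φ₂ cos Δλ, the central angle is δ ≈ 1.159 rad (66.4°).
Interpolate at f = 3/4 with slerp weights a = sin((1−f)δ)/sin δ ≈ 0.312, b = sin(fδ)/sin δ ≈ 0.834.
p = a·p₁ + b·p₂ ≈ (-0.454, 0.243, 0.857); φ = arcsin(p_z) ≈ 59.00°, λ = atan2(p_y, p_x) ≈ 151.88°.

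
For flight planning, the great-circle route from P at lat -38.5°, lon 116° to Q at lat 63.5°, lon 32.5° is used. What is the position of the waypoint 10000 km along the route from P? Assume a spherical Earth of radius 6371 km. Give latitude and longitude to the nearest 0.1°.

The haversine formula gives a central angle δ ≈ 2.115 rad (121.2°) between the endpoints. The total great-circle distance is δ·R ≈ 2.115 × 6371 ≈ 13473 km, so the target fraction is f = 10000/13473 ≈ 0.742.
Interpolate at f ≈ 0.742 with slerp weights a = sin((1−f)δ)/sin δ ≈ 0.606, b = sin(fδ)/sin δ ≈ 1.169.
p = a·p₁ + b·p₂ ≈ (0.232, 0.707, 0.669); φ = arcsin(p_z) ≈ 41.96°, λ = atan2(p_y, p_x) ≈ 71.83°.

≈ lat 42.0°, lon 71.8°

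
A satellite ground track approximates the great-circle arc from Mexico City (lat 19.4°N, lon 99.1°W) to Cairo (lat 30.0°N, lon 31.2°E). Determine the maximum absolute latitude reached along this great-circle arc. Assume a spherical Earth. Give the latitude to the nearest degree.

The great circle lies in the plane with unit normal n̂ = (p₁ × p₂)/|p₁ × p₂|.
Here n̂_z ≈ +0.668; the vertex latitude is φ_max = arccos|n̂_z| ≈ 48.1°.
Check via Clairaut: cos φ_max = |cos φ₁| · sin C = cos(19.4°)·sin(45.1°) ≈ 0.668, again giving ≈ 48.1°.

≈ 48°N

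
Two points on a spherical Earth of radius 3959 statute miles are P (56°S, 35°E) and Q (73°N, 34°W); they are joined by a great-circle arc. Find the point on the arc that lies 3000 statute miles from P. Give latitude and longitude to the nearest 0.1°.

≈ (14.5°S, 18.4°E)

Write both endpoints as unit vectors p₁, p₂ with components (cos φ cos λ, cos φ sin λ, sin φ).
The central angle between the endpoints is δ = arccos(p₁·p₂) ≈ 2.395 rad (137.2°). The total great-circle distance is δ·R ≈ 2.395 × 3959 ≈ 9483 mi, so the target fraction is f = 3000/9483 ≈ 0.316.
Interpolate at f ≈ 0.316 with slerp weights a = sin((1−f)δ)/sin δ ≈ 1.470, b = sin(fδ)/sin δ ≈ 1.012.
p = a·p₁ + b·p₂ ≈ (0.919, 0.306, -0.250); φ = arcsin(p_z) ≈ -14.49°, λ = atan2(p_y, p_x) ≈ 18.42°.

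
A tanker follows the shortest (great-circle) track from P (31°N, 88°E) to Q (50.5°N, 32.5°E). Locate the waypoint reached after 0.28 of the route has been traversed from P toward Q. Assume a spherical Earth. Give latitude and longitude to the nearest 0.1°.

≈ (38.9°N, 76.0°E)

From cos δ = sin φ₁ sin φ₂ + cos φ₁ cos φ₂ cos Δλ, the central angle is δ ≈ 0.787 rad (45.1°).
Interpolate at f = 0.28 with slerp weights a = sin((1−f)δ)/sin δ ≈ 0.758, b = sin(fδ)/sin δ ≈ 0.309.
p = a·p₁ + b·p₂ ≈ (0.188, 0.755, 0.628); φ = arcsin(p_z) ≈ 38.94°, λ = atan2(p_y, p_x) ≈ 76.00°.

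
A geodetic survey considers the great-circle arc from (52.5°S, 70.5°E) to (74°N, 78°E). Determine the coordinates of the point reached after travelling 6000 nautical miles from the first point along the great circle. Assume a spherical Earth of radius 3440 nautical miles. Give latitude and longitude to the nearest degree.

The haversine formula gives a central angle δ ≈ 2.210 rad (126.6°) between the endpoints. The total great-circle distance is δ·R ≈ 2.210 × 3440 ≈ 7601 nmi, so the target fraction is f = 6000/7601 ≈ 0.789.
Interpolate at f ≈ 0.789 with slerp weights a = sin((1−f)δ)/sin δ ≈ 0.559, b = sin(fδ)/sin δ ≈ 1.227.
p = a·p₁ + b·p₂ ≈ (0.184, 0.652, 0.736); φ = arcsin(p_z) ≈ 47.38°, λ = atan2(p_y, p_x) ≈ 74.24°.

≈ (47°N, 74°E)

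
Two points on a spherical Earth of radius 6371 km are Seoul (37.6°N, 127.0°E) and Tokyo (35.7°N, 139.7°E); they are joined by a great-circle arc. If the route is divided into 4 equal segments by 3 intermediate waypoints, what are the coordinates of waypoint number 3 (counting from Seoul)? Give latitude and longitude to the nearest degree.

≈ (36°N, 137°E)

Convert each endpoint to a unit vector on the sphere (x = cos φ cos λ, y = cos φ sin λ, z = sin φ).
The central angle between the endpoints is δ = arccos(p₁·p₂) ≈ 0.181 rad (10.4°).
Interpolate at f = 3/4 with slerp weights a = sin((1−f)δ)/sin δ ≈ 0.251, b = sin(fδ)/sin δ ≈ 0.752.
p = a·p₁ + b·p₂ ≈ (-0.585, 0.554, 0.592); φ = arcsin(p_z) ≈ 36.30°, λ = atan2(p_y, p_x) ≈ 136.59°.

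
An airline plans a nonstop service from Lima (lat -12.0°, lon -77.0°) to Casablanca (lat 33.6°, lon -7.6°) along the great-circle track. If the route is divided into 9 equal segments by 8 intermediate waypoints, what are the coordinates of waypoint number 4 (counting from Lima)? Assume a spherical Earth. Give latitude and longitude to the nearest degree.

Convert each endpoint to a unit vector on the sphere (x = cos φ cos λ, y = cos φ sin λ, z = sin φ).
The central angle between the endpoints is δ = arccos(p₁·p₂) ≈ 1.398 rad (80.1°).
Interpolate at f = 4/9 with slerp weights a = sin((1−f)δ)/sin δ ≈ 0.712, b = sin(fδ)/sin δ ≈ 0.591.
p = a·p₁ + b·p₂ ≈ (0.645, -0.743, 0.179); φ = arcsin(p_z) ≈ 10.32°, λ = atan2(p_y, p_x) ≈ -49.07°.

≈ lat 10°, lon -49°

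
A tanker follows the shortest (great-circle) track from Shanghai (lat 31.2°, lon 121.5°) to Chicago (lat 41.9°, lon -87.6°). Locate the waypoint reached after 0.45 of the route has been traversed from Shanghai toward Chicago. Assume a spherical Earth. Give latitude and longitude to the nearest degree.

≈ lat 69°, lon 168°

The haversine formula gives a central angle δ ≈ 1.783 rad (102.1°) between the endpoints.
Interpolate at f = 0.45 with slerp weights a = sin((1−f)δ)/sin δ ≈ 0.850, b = sin(fδ)/sin δ ≈ 0.735.
p = a·p₁ + b·p₂ ≈ (-0.357, 0.073, 0.931); φ = arcsin(p_z) ≈ 68.64°, λ = atan2(p_y, p_x) ≈ 168.45°.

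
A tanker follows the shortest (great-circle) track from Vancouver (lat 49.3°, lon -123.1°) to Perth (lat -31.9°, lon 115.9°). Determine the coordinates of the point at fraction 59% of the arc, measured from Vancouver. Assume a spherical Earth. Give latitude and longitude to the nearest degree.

The haversine formula gives a central angle δ ≈ 2.326 rad (133.3°) between the endpoints.
Interpolate at f = 0.59 with slerp weights a = sin((1−f)δ)/sin δ ≈ 1.121, b = sin(fδ)/sin δ ≈ 1.347.
p = a·p₁ + b·p₂ ≈ (-0.899, 0.417, 0.138); φ = arcsin(p_z) ≈ 7.92°, λ = atan2(p_y, p_x) ≈ 155.13°.

≈ lat 8°, lon 155°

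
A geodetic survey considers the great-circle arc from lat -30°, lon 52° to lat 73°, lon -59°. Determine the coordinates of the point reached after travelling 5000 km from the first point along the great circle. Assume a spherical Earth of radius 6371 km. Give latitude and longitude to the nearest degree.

≈ lat 13°, lon 38°

The haversine formula gives a central angle δ ≈ 2.176 rad (124.7°) between the endpoints. The total great-circle distance is δ·R ≈ 2.176 × 6371 ≈ 13863 km, so the target fraction is f = 5000/13863 ≈ 0.361.
Interpolate at f ≈ 0.361 with slerp weights a = sin((1−f)δ)/sin δ ≈ 1.196, b = sin(fδ)/sin δ ≈ 0.859.
p = a·p₁ + b·p₂ ≈ (0.767, 0.601, 0.224); φ = arcsin(p_z) ≈ 12.92°, λ = atan2(p_y, p_x) ≈ 38.08°.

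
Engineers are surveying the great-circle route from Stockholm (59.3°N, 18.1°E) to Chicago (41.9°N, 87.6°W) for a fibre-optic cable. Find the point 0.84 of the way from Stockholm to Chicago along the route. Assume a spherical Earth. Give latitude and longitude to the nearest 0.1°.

≈ (49.8°N, 79.1°W)

From cos δ = sin φ₁ sin φ₂ + cos φ₁ cos φ₂ cos Δλ, the central angle is δ ≈ 1.080 rad (61.9°).
Interpolate at f = 0.84 with slerp weights a = sin((1−f)δ)/sin δ ≈ 0.195, b = sin(fδ)/sin δ ≈ 0.893.
p = a·p₁ + b·p₂ ≈ (0.122, -0.633, 0.764); φ = arcsin(p_z) ≈ 49.83°, λ = atan2(p_y, p_x) ≈ -79.06°.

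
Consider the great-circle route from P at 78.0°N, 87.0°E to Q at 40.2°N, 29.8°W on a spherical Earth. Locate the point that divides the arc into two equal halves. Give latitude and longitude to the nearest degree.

Convert each endpoint to a unit vector on the sphere (x = cos φ cos λ, y = cos φ sin λ, z = sin φ).
The central angle between the endpoints is δ = arccos(p₁·p₂) ≈ 0.977 rad (56.0°).
Interpolate at f = 1/2 with slerp weights a = sin((1−f)δ)/sin δ ≈ 0.566, b = sin(fδ)/sin δ ≈ 0.566.
p = a·p₁ + b·p₂ ≈ (0.381, -0.097, 0.919); φ = arcsin(p_z) ≈ 66.82°, λ = atan2(p_y, p_x) ≈ -14.32°.

≈ 67°N, 14°W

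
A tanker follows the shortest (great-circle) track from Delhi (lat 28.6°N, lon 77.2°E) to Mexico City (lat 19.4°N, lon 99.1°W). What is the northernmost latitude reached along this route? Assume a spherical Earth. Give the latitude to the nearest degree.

≈ 86°N

The great circle lies in the plane with unit normal n̂ = (p₁ × p₂)/|p₁ × p₂|.
Here n̂_z ≈ -0.072; the vertex latitude is φ_max = arccos|n̂_z| ≈ 85.9°.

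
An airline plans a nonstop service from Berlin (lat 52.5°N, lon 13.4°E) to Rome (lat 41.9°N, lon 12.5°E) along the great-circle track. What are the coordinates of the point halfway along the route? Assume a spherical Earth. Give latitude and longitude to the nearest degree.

Convert each endpoint to a unit vector on the sphere (x = cos φ cos λ, y = cos φ sin λ, z = sin φ).
The central angle between the endpoints is δ = arccos(p₁·p₂) ≈ 0.185 rad (10.6°).
Interpolate at f = 1/2 with slerp weights a = sin((1−f)δ)/sin δ ≈ 0.502, b = sin(fδ)/sin δ ≈ 0.502.
p = a·p₁ + b·p₂ ≈ (0.662, 0.152, 0.734); φ = arcsin(p_z) ≈ 47.20°, λ = atan2(p_y, p_x) ≈ 12.90°.

≈ lat 47°N, lon 13°E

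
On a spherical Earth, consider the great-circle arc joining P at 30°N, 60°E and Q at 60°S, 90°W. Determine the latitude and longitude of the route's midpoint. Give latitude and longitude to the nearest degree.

≈ 36°S, 30°E

Write both endpoints as unit vectors p₁, p₂ with components (cos φ cos λ, cos φ sin λ, sin φ).
The central angle between the endpoints is δ = arccos(p₁·p₂) ≈ 2.512 rad (143.9°).
Interpolate at f = 1/2 with slerp weights a = sin((1−f)δ)/sin δ ≈ 1.614, b = sin(fδ)/sin δ ≈ 1.614.
p = a·p₁ + b·p₂ ≈ (0.699, 0.403, -0.591); φ = arcsin(p_z) ≈ -36.21°, λ = atan2(p_y, p_x) ≈ 30.00°.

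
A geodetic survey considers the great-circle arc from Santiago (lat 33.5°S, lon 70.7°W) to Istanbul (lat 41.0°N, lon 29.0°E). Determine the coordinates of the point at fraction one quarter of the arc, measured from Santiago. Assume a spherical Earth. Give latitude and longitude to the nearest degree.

≈ lat 15°S, lon 45°W

Convert each endpoint to a unit vector on the sphere (x = cos φ cos λ, y = cos φ sin λ, z = sin φ).
The central angle between the endpoints is δ = arccos(p₁·p₂) ≈ 2.058 rad (117.9°).
Interpolate at f = 1/4 with slerp weights a = sin((1−f)δ)/sin δ ≈ 1.131, b = sin(fδ)/sin δ ≈ 0.557.
p = a·p₁ + b·p₂ ≈ (0.679, -0.687, -0.259); φ = arcsin(p_z) ≈ -15.01°, λ = atan2(p_y, p_x) ≈ -45.30°.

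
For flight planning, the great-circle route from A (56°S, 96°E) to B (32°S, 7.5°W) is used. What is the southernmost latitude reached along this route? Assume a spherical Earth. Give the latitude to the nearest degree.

≈ 61°S

The great circle lies in the plane with unit normal n̂ = (p₁ × p₂)/|p₁ × p₂|.
Here n̂_z ≈ -0.488; the vertex latitude is φ_max = arccos|n̂_z| ≈ 60.8°.
Check via Clairaut: cos φ_max = |cos φ₁| · sin C = cos(56.0°)·sin(119.2°) ≈ 0.488, again giving ≈ 60.8°.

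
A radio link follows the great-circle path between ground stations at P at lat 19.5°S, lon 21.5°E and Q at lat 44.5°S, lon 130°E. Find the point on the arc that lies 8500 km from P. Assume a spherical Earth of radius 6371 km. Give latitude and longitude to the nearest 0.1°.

Convert each endpoint to a unit vector on the sphere (x = cos φ cos λ, y = cos φ sin λ, z = sin φ).
The central angle between the endpoints is δ = arccos(p₁·p₂) ≈ 1.550 rad (88.8°). The total great-circle distance is δ·R ≈ 1.550 × 6371 ≈ 9876 km, so the target fraction is f = 8500/9876 ≈ 0.861.
Interpolate at f ≈ 0.861 with slerp weights a = sin((1−f)δ)/sin δ ≈ 0.214, b = sin(fδ)/sin δ ≈ 0.972.
p = a·p₁ + b·p₂ ≈ (-0.258, 0.605, -0.753); φ = arcsin(p_z) ≈ -48.86°, λ = atan2(p_y, p_x) ≈ 113.07°.

≈ lat 48.9°S, lon 113.1°E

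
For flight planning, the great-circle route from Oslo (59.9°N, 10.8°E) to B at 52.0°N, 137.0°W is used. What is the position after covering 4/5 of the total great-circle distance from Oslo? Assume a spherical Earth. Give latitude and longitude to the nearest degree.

Convert each endpoint to a unit vector on the sphere (x = cos φ cos λ, y = cos φ sin λ, z = sin φ).
The central angle between the endpoints is δ = arccos(p₁·p₂) ≈ 1.137 rad (65.1°).
Interpolate at f = 4/5 with slerp weights a = sin((1−f)δ)/sin δ ≈ 0.248, b = sin(fδ)/sin δ ≈ 0.870.
p = a·p₁ + b·p₂ ≈ (-0.269, -0.342, 0.900); φ = arcsin(p_z) ≈ 64.20°, λ = atan2(p_y, p_x) ≈ -128.22°.

≈ 64°N, 128°W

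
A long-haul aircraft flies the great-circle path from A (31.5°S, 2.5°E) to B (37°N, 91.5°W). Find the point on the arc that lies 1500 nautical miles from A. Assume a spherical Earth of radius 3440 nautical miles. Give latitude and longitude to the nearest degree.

Write both endpoints as unit vectors p₁, p₂ with components (cos φ cos λ, cos φ sin λ, sin φ).
The central angle between the endpoints is δ = arccos(p₁·p₂) ≈ 1.941 rad (111.2°). The total great-circle distance is δ·R ≈ 1.941 × 3440 ≈ 6678 nmi, so the target fraction is f = 1500/6678 ≈ 0.225.
Interpolate at f ≈ 0.225 with slerp weights a = sin((1−f)δ)/sin δ ≈ 1.070, b = sin(fδ)/sin δ ≈ 0.453.
p = a·p₁ + b·p₂ ≈ (0.902, -0.322, -0.287); φ = arcsin(p_z) ≈ -16.66°, λ = atan2(p_y, p_x) ≈ -19.63°.

≈ (17°S, 20°W)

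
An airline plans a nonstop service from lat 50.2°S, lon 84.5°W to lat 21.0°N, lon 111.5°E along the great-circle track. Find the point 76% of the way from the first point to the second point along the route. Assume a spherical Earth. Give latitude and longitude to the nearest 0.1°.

From cos δ = sin φ₁ sin φ₂ + cos φ₁ cos φ₂ cos Δλ, the central angle is δ ≈ 2.586 rad (148.2°).
Interpolate at f = 0.76 with slerp weights a = sin((1−f)δ)/sin δ ≈ 1.103, b = sin(fδ)/sin δ ≈ 1.751.
p = a·p₁ + b·p₂ ≈ (-0.531, 0.818, -0.220); φ = arcsin(p_z) ≈ -12.72°, λ = atan2(p_y, p_x) ≈ 123.01°.

≈ lat 12.7°S, lon 123.0°E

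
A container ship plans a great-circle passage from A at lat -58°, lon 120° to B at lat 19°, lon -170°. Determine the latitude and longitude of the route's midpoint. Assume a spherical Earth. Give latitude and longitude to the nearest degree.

From cos δ = sin φ₁ sin φ₂ + cos φ₁ cos φ₂ cos Δλ, the central angle is δ ≈ 1.676 rad (96.0°).
Interpolate at f = 1/2 with slerp weights a = sin((1−f)δ)/sin δ ≈ 0.747, b = sin(fδ)/sin δ ≈ 0.747.
p = a·p₁ + b·p₂ ≈ (-0.894, 0.220, -0.390); φ = arcsin(p_z) ≈ -22.98°, λ = atan2(p_y, p_x) ≈ 166.16°.

≈ lat -23°, lon 166°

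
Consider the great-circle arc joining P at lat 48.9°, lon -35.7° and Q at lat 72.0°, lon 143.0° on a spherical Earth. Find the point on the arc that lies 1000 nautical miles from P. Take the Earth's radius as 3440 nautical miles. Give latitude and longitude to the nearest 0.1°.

Write both endpoints as unit vectors p₁, p₂ with components (cos φ cos λ, cos φ sin λ, sin φ).
The central angle between the endpoints is δ = arccos(p₁·p₂) ≈ 1.031 rad (59.1°). The total great-circle distance is δ·R ≈ 1.031 × 3440 ≈ 3548 nmi, so the target fraction is f = 1000/3548 ≈ 0.282.
Interpolate at f ≈ 0.282 with slerp weights a = sin((1−f)δ)/sin δ ≈ 0.786, b = sin(fδ)/sin δ ≈ 0.334.
p = a·p₁ + b·p₂ ≈ (0.337, -0.240, 0.910); φ = arcsin(p_z) ≈ 65.55°, λ = atan2(p_y, p_x) ≈ -35.38°.

≈ lat 65.6°, lon -35.4°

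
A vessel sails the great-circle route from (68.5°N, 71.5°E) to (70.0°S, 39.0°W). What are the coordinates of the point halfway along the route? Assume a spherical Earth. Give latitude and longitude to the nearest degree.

≈ (1°S, 19°E)

Write both endpoints as unit vectors p₁, p₂ with components (cos φ cos λ, cos φ sin λ, sin φ).
The central angle between the endpoints is δ = arccos(p₁·p₂) ≈ 2.734 rad (156.7°).
Interpolate at f = 1/2 with slerp weights a = sin((1−f)δ)/sin δ ≈ 2.472, b = sin(fδ)/sin δ ≈ 2.472.
p = a·p₁ + b·p₂ ≈ (0.945, 0.327, -0.023); φ = arcsin(p_z) ≈ -1.31°, λ = atan2(p_y, p_x) ≈ 19.10°.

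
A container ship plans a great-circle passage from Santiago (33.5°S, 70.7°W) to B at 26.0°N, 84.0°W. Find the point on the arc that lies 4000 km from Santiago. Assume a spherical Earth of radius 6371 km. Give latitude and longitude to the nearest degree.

≈ 2°N, 79°W

From cos δ = sin φ₁ sin φ₂ + cos φ₁ cos φ₂ cos Δλ, the central angle is δ ≈ 1.062 rad (60.8°). The total great-circle distance is δ·R ≈ 1.062 × 6371 ≈ 6764 km, so the target fraction is f = 4000/6764 ≈ 0.591.
Interpolate at f ≈ 0.591 with slerp weights a = sin((1−f)δ)/sin δ ≈ 0.481, b = sin(fδ)/sin δ ≈ 0.673.
p = a·p₁ + b·p₂ ≈ (0.196, -0.980, 0.029); φ = arcsin(p_z) ≈ 1.67°, λ = atan2(p_y, p_x) ≈ -78.70°.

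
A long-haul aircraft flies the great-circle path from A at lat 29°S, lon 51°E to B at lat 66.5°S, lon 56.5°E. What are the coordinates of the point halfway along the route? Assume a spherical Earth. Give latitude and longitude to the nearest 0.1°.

From cos δ = sin φ₁ sin φ₂ + cos φ₁ cos φ₂ cos Δλ, the central angle is δ ≈ 0.657 rad (37.7°).
Interpolate at f = 1/2 with slerp weights a = sin((1−f)δ)/sin δ ≈ 0.528, b = sin(fδ)/sin δ ≈ 0.528.
p = a·p₁ + b·p₂ ≈ (0.407, 0.535, -0.741); φ = arcsin(p_z) ≈ -47.78°, λ = atan2(p_y, p_x) ≈ 52.72°.

≈ lat 47.8°S, lon 52.7°E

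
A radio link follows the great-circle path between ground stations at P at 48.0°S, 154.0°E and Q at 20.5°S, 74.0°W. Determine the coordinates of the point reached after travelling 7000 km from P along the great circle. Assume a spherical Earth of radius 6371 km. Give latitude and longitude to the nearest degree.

Convert each endpoint to a unit vector on the sphere (x = cos φ cos λ, y = cos φ sin λ, z = sin φ).
The central angle between the endpoints is δ = arccos(p₁·p₂) ≈ 1.731 rad (99.2°). The total great-circle distance is δ·R ≈ 1.731 × 6371 ≈ 11026 km, so the target fraction is f = 7000/11026 ≈ 0.635.
Interpolate at f ≈ 0.635 with slerp weights a = sin((1−f)δ)/sin δ ≈ 0.598, b = sin(fδ)/sin δ ≈ 0.902.
p = a·p₁ + b·p₂ ≈ (-0.127, -0.637, -0.761); φ = arcsin(p_z) ≈ -49.51°, λ = atan2(p_y, p_x) ≈ -101.27°.

≈ 50°S, 101°W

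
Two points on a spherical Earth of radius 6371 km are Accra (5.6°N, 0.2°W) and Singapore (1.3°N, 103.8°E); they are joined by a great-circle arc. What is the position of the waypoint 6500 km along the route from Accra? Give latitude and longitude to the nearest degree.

≈ (5°N, 59°E)

The haversine formula gives a central angle δ ≈ 1.812 rad (103.8°) between the endpoints. The total great-circle distance is δ·R ≈ 1.812 × 6371 ≈ 11542 km, so the target fraction is f = 6500/11542 ≈ 0.563.
Interpolate at f ≈ 0.563 with slerp weights a = sin((1−f)δ)/sin δ ≈ 0.732, b = sin(fδ)/sin δ ≈ 0.878.
p = a·p₁ + b·p₂ ≈ (0.520, 0.849, 0.091); φ = arcsin(p_z) ≈ 5.24°, λ = atan2(p_y, p_x) ≈ 58.54°.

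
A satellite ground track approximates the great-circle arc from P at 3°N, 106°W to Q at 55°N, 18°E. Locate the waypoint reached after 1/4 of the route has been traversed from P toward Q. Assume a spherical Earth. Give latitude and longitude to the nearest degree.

Write both endpoints as unit vectors p₁, p₂ with components (cos φ cos λ, cos φ sin λ, sin φ).
The central angle between the endpoints is δ = arccos(p₁·p₂) ≈ 1.852 rad (106.1°).
Interpolate at f = 1/4 with slerp weights a = sin((1−f)δ)/sin δ ≈ 1.024, b = sin(fδ)/sin δ ≈ 0.465.
p = a·p₁ + b·p₂ ≈ (-0.028, -0.900, 0.434); φ = arcsin(p_z) ≈ 25.75°, λ = atan2(p_y, p_x) ≈ -91.79°.

≈ 26°N, 92°W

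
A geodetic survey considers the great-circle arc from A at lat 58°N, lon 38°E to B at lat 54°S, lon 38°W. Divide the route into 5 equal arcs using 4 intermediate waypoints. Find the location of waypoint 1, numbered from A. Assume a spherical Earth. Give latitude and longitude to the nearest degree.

Write both endpoints as unit vectors p₁, p₂ with components (cos φ cos λ, cos φ sin λ, sin φ).
The central angle between the endpoints is δ = arccos(p₁·p₂) ≈ 2.228 rad (127.6°).
Interpolate at f = 1/5 with slerp weights a = sin((1−f)δ)/sin δ ≈ 1.235, b = sin(fδ)/sin δ ≈ 0.544.
p = a·p₁ + b·p₂ ≈ (0.768, 0.206, 0.607); φ = arcsin(p_z) ≈ 37.36°, λ = atan2(p_y, p_x) ≈ 15.01°.

≈ lat 37°N, lon 15°E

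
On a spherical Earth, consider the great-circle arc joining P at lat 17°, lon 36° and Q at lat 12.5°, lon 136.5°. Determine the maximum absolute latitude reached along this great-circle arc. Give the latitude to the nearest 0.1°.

The great circle lies in the plane with unit normal n̂ = (p₁ × p₂)/|p₁ × p₂|.
Here n̂_z ≈ +0.923; the vertex latitude is φ_max = arccos|n̂_z| ≈ 22.6°.
Check via Clairaut: cos φ_max = |cos φ₁| · sin C = cos(17.0°)·sin(74.9°) ≈ 0.923, again giving ≈ 22.6°.

≈ 22.6°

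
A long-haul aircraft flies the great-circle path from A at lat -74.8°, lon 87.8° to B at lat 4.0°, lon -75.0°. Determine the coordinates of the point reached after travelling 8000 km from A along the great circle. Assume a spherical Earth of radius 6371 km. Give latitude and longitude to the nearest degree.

≈ lat -32°, lon -72°

The haversine formula gives a central angle δ ≈ 1.894 rad (108.5°) between the endpoints. The total great-circle distance is δ·R ≈ 1.894 × 6371 ≈ 12064 km, so the target fraction is f = 8000/12064 ≈ 0.663.
Interpolate at f ≈ 0.663 with slerp weights a = sin((1−f)δ)/sin δ ≈ 0.628, b = sin(fδ)/sin δ ≈ 1.003.
p = a·p₁ + b·p₂ ≈ (0.265, -0.802, -0.536); φ = arcsin(p_z) ≈ -32.41°, λ = atan2(p_y, p_x) ≈ -71.69°.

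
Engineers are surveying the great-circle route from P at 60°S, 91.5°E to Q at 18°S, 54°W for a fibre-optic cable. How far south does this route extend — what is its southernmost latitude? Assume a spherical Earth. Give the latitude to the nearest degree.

≈ 74°S

The great circle lies in the plane with unit normal n̂ = (p₁ × p₂)/|p₁ × p₂|.
Here n̂_z ≈ -0.271; the vertex latitude is φ_max = arccos|n̂_z| ≈ 74.2°.
Check via Clairaut: cos φ_max = |cos φ₁| · sin C = cos(60.0°)·sin(147.1°) ≈ 0.271, again giving ≈ 74.2°.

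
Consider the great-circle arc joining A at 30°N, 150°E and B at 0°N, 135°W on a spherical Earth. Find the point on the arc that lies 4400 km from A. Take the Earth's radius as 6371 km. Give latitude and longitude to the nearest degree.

The haversine formula gives a central angle δ ≈ 1.345 rad (77.0°) between the endpoints. The total great-circle distance is δ·R ≈ 1.345 × 6371 ≈ 8567 km, so the target fraction is f = 4400/8567 ≈ 0.514.
Interpolate at f ≈ 0.514 with slerp weights a = sin((1−f)δ)/sin δ ≈ 0.624, b = sin(fδ)/sin δ ≈ 0.654.
p = a·p₁ + b·p₂ ≈ (-0.930, -0.192, 0.312); φ = arcsin(p_z) ≈ 18.19°, λ = atan2(p_y, p_x) ≈ -168.35°.

≈ 18°N, 168°W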